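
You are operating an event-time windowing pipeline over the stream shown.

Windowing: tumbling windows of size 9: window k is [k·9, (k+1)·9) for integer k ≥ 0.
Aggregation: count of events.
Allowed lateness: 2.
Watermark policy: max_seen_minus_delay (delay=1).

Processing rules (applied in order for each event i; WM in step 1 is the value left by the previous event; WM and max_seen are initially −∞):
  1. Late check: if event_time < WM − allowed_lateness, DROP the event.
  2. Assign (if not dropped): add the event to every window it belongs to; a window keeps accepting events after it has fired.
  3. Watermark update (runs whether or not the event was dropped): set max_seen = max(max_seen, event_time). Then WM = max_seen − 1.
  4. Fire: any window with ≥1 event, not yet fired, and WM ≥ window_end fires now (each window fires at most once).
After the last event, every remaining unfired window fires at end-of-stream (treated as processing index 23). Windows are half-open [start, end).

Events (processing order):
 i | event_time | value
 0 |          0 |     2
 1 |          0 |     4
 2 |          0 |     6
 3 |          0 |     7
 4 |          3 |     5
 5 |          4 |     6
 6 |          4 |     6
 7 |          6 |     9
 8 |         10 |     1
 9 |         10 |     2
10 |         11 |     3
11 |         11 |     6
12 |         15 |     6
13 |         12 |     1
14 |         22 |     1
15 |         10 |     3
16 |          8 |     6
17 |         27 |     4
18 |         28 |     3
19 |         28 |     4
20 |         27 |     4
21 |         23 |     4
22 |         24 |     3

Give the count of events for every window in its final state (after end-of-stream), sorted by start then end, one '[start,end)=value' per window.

[0,9)=8 [9,18)=6 [18,27)=1 [27,36)=4

i=0 t=0 v=2: → [0,9); WM=-1
i=1 t=0 v=4: → [0,9); WM=-1
i=2 t=0 v=6: → [0,9); WM=-1
i=3 t=0 v=7: → [0,9); WM=-1
i=4 t=3 v=5: → [0,9); WM=2
i=5 t=4 v=6: → [0,9); WM=3
i=6 t=4 v=6: → [0,9); WM=3
i=7 t=6 v=9: → [0,9); WM=5
i=8 t=10 v=1: → [9,18); WM=9; [0,9) fires=8
i=9 t=10 v=2: → [9,18); WM=9
i=10 t=11 v=3: → [9,18); WM=10
i=11 t=11 v=6: → [9,18); WM=10
i=12 t=15 v=6: → [9,18); WM=14
i=13 t=12 v=1: → [9,18); WM=14
i=14 t=22 v=1: → [18,27); WM=21; [9,18) fires=6
i=15 t=10 v=3: DROP (t<21-2); WM=21
i=16 t=8 v=6: DROP (t<21-2); WM=21
i=17 t=27 v=4: → [27,36); WM=26
i=18 t=28 v=3: → [27,36); WM=27; [18,27) fires=1
i=19 t=28 v=4: → [27,36); WM=27
i=20 t=27 v=4: → [27,36); WM=27
i=21 t=23 v=4: DROP (t<27-2); WM=27
i=22 t=24 v=3: DROP (t<27-2); WM=27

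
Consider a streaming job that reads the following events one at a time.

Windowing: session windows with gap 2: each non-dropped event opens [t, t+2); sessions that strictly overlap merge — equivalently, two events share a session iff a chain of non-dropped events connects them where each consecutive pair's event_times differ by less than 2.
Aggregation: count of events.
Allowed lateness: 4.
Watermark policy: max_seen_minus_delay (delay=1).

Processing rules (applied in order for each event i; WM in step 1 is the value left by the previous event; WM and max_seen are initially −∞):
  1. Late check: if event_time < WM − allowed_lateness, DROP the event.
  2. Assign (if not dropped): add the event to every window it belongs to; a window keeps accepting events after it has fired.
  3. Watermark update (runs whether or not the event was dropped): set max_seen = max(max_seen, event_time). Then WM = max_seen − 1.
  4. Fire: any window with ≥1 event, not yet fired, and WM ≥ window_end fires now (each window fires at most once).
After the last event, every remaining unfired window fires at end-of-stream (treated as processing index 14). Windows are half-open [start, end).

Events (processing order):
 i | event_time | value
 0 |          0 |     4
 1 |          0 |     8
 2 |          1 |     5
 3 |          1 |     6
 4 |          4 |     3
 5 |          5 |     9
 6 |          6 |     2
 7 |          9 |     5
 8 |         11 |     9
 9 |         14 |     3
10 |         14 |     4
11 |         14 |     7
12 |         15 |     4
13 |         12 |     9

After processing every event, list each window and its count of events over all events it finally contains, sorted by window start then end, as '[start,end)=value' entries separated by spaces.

[0,3)=4 [4,8)=3 [9,11)=1 [11,14)=2 [14,17)=4

i=0 t=0 v=4: → [0,2); WM=-1
i=1 t=0 v=8: → [0,2); WM=-1
i=2 t=1 v=5: → [0,3); WM=0
i=3 t=1 v=6: → [0,3); WM=0
i=4 t=4 v=3: → [4,6); WM=3
i=5 t=5 v=9: → [4,7); WM=4
i=6 t=6 v=2: → [4,8); WM=5
i=7 t=9 v=5: → [9,11); WM=8
i=8 t=11 v=9: → [11,13); WM=10
i=9 t=14 v=3: → [14,16); WM=13
i=10 t=14 v=4: → [14,16); WM=13
i=11 t=14 v=7: → [14,16); WM=13
i=12 t=15 v=4: → [14,17); WM=14
i=13 t=12 v=9: → [11,14); WM=14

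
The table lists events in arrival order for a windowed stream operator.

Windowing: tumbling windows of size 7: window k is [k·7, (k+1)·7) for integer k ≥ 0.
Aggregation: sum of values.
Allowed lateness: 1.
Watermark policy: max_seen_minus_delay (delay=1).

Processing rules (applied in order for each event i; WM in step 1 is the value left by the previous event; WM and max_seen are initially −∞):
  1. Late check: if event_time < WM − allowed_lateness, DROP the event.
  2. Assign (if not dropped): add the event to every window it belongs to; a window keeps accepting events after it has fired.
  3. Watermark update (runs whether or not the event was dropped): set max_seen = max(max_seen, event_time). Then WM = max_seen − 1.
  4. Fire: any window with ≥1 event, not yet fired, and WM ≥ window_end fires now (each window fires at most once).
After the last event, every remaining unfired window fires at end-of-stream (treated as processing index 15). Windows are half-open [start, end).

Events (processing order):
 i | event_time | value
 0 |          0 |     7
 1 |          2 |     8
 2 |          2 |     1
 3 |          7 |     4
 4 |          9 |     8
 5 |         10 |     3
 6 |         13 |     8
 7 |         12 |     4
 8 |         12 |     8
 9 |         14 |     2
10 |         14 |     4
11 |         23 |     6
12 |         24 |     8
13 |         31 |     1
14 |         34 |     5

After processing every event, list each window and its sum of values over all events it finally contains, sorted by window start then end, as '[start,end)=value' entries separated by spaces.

[0,7)=16 [7,14)=35 [14,21)=6 [21,28)=14 [28,35)=6

i=0 t=0 v=7: → [0,7); WM=-1
i=1 t=2 v=8: → [0,7); WM=1
i=2 t=2 v=1: → [0,7); WM=1
i=3 t=7 v=4: → [7,14); WM=6
i=4 t=9 v=8: → [7,14); WM=8; [0,7) fires=16
i=5 t=10 v=3: → [7,14); WM=9
i=6 t=13 v=8: → [7,14); WM=12
i=7 t=12 v=4: → [7,14); WM=12
i=8 t=12 v=8: → [7,14); WM=12
i=9 t=14 v=2: → [14,21); WM=13
i=10 t=14 v=4: → [14,21); WM=13
i=11 t=23 v=6: → [21,28); WM=22; [7,14) fires=35 [14,21) fires=6
i=12 t=24 v=8: → [21,28); WM=23
i=13 t=31 v=1: → [28,35); WM=30; [21,28) fires=14
i=14 t=34 v=5: → [28,35); WM=33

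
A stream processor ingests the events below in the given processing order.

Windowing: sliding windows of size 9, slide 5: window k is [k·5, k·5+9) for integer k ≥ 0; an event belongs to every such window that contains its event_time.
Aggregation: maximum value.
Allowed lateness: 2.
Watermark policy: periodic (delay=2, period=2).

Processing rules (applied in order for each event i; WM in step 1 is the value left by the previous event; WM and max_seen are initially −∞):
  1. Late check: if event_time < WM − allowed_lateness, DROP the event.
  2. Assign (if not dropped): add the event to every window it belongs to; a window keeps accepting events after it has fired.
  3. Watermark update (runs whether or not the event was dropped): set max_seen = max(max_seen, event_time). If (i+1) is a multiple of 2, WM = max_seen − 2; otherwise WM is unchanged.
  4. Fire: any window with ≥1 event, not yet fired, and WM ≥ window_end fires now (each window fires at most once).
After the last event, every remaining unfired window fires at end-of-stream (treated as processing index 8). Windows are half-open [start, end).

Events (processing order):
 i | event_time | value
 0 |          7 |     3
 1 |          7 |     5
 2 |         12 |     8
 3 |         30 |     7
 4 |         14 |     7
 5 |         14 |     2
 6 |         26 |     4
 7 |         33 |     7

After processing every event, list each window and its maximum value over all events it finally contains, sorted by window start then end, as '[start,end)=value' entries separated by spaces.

[0,9)=5 [5,14)=8 [10,19)=8 [20,29)=4 [25,34)=7 [30,39)=7

i=0 t=7 v=3: → [5,14),[0,9); WM=−∞
i=1 t=7 v=5: → [5,14),[0,9); WM=5
i=2 t=12 v=8: → [10,19),[5,14); WM=5
i=3 t=30 v=7: → [30,39),[25,34); WM=28; [0,9) fires=5 [5,14) fires=8 [10,19) fires=8
i=4 t=14 v=7: DROP (t<28-2); WM=28
i=5 t=14 v=2: DROP (t<28-2); WM=28
i=6 t=26 v=4: → [25,34),[20,29); WM=28
i=7 t=33 v=7: → [30,39),[25,34); WM=31; [20,29) fires=4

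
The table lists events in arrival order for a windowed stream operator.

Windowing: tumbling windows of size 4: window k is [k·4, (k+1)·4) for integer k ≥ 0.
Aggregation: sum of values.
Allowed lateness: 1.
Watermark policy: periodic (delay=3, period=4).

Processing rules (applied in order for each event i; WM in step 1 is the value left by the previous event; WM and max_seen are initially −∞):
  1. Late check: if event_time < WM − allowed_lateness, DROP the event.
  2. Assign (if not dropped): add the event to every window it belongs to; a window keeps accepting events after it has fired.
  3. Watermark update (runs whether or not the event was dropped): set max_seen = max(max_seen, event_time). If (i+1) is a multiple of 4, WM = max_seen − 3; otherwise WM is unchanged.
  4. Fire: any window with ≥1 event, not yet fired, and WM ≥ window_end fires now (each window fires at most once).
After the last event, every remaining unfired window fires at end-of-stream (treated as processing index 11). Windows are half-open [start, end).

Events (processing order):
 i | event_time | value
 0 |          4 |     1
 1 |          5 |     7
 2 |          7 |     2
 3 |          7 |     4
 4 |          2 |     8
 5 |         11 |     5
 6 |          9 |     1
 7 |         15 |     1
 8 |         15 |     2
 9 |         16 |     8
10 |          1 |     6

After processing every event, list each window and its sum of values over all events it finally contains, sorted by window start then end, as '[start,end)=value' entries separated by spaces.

[4,8)=14 [8,12)=6 [12,16)=3 [16,20)=8

i=0 t=4 v=1: → [4,8); WM=−∞
i=1 t=5 v=7: → [4,8); WM=−∞
i=2 t=7 v=2: → [4,8); WM=−∞
i=3 t=7 v=4: → [4,8); WM=4
i=4 t=2 v=8: DROP (t<4-1); WM=4
i=5 t=11 v=5: → [8,12); WM=4
i=6 t=9 v=1: → [8,12); WM=4
i=7 t=15 v=1: → [12,16); WM=12; [4,8) fires=14 [8,12) fires=6
i=8 t=15 v=2: → [12,16); WM=12
i=9 t=16 v=8: → [16,20); WM=12
i=10 t=1 v=6: DROP (t<12-1); WM=12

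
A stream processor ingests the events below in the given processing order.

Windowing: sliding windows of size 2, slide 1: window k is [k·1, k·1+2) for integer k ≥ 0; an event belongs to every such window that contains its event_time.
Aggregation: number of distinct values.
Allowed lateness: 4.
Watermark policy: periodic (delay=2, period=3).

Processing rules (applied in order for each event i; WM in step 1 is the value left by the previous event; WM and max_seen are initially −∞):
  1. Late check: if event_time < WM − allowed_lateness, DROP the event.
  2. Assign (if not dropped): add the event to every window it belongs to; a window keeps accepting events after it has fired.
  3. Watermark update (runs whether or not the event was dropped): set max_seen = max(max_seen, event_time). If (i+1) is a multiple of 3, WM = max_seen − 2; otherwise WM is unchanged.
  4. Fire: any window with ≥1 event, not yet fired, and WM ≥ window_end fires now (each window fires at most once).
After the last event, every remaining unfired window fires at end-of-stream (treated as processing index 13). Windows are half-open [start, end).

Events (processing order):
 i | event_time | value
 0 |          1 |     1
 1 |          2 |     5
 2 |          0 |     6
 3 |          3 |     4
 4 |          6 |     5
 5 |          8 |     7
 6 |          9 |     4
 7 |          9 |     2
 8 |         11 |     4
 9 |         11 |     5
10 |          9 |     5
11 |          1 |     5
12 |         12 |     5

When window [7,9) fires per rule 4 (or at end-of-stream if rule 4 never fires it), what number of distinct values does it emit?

i=0 t=1 v=1: → [1,3),[0,2); WM=−∞
i=1 t=2 v=5: → [2,4),[1,3); WM=−∞
i=2 t=0 v=6: → [0,2); WM=0
i=3 t=3 v=4: → [3,5),[2,4); WM=0
i=4 t=6 v=5: → [6,8),[5,7); WM=0
i=5 t=8 v=7: → [8,10),[7,9); WM=6; [0,2) fires=2 [1,3) fires=2 [2,4) fires=2 [3,5) fires=1
i=6 t=9 v=4: → [9,11),[8,10); WM=6
i=7 t=9 v=2: → [9,11),[8,10); WM=6
i=8 t=11 v=4: → [11,13),[10,12); WM=9; [5,7) fires=1 [6,8) fires=1 [7,9) fires=1
i=9 t=11 v=5: → [11,13),[10,12); WM=9
i=10 t=9 v=5: → [9,11),[8,10); WM=9
i=11 t=1 v=5: DROP (t<9-4); WM=9
i=12 t=12 v=5: → [12,14),[11,13); WM=9

1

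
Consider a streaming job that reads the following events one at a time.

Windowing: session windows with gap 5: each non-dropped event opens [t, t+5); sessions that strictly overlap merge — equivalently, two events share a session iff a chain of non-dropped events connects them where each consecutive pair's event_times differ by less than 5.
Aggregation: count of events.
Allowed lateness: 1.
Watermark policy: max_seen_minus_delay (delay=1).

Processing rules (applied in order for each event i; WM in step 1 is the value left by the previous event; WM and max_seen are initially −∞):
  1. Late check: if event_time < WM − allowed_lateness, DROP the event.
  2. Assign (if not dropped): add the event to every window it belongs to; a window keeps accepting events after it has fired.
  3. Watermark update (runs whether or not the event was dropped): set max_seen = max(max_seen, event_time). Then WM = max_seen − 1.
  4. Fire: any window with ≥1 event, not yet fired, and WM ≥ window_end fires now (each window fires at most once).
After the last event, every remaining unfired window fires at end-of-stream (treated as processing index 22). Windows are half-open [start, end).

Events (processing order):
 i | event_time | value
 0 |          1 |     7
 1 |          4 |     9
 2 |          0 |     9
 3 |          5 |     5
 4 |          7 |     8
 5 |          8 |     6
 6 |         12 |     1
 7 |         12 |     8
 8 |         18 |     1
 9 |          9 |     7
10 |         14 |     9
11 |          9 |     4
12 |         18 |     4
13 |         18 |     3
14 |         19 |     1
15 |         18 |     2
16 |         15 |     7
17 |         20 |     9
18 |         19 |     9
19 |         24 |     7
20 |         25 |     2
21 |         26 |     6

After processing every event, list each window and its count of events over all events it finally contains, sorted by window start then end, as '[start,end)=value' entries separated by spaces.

i=0 t=1 v=7: → [1,6); WM=0
i=1 t=4 v=9: → [1,9); WM=3
i=2 t=0 v=9: DROP (t<3-1); WM=3
i=3 t=5 v=5: → [1,10); WM=4
i=4 t=7 v=8: → [1,12); WM=6
i=5 t=8 v=6: → [1,13); WM=7
i=6 t=12 v=1: → [1,17); WM=11
i=7 t=12 v=8: → [1,17); WM=11
i=8 t=18 v=1: → [18,23); WM=17
i=9 t=9 v=7: DROP (t<17-1); WM=17
i=10 t=14 v=9: DROP (t<17-1); WM=17
i=11 t=9 v=4: DROP (t<17-1); WM=17
i=12 t=18 v=4: → [18,23); WM=17
i=13 t=18 v=3: → [18,23); WM=17
i=14 t=19 v=1: → [18,24); WM=18
i=15 t=18 v=2: → [18,24); WM=18
i=16 t=15 v=7: DROP (t<18-1); WM=18
i=17 t=20 v=9: → [18,25); WM=19
i=18 t=19 v=9: → [18,25); WM=19
i=19 t=24 v=7: → [18,29); WM=23
i=20 t=25 v=2: → [18,30); WM=24
i=21 t=26 v=6: → [18,31); WM=25

[1,17)=7 [18,31)=10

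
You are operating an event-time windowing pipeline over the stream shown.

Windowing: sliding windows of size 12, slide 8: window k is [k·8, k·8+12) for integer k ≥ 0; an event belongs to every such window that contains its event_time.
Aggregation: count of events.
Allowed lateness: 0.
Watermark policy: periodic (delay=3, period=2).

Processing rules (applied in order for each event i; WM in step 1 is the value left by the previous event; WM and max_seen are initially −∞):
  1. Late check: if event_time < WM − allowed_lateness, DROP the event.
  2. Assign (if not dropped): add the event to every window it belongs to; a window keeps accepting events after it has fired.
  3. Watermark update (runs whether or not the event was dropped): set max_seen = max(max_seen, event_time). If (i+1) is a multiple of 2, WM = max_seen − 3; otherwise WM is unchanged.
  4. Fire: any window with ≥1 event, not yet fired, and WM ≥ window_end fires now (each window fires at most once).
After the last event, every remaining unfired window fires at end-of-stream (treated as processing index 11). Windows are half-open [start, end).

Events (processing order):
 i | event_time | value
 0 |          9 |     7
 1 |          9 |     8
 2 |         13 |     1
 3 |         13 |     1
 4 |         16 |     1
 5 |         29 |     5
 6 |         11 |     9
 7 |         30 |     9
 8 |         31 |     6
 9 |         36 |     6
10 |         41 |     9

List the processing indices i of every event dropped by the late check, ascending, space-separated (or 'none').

6

i=0 t=9 v=7: → [8,20),[0,12); WM=−∞
i=1 t=9 v=8: → [8,20),[0,12); WM=6
i=2 t=13 v=1: → [8,20); WM=6
i=3 t=13 v=1: → [8,20); WM=10
i=4 t=16 v=1: → [16,28),[8,20); WM=10
i=5 t=29 v=5: → [24,36); WM=26; [0,12) fires=2 [8,20) fires=5
i=6 t=11 v=9: DROP (t<26-0); WM=26
i=7 t=30 v=9: → [24,36); WM=27
i=8 t=31 v=6: → [24,36); WM=27
i=9 t=36 v=6: → [32,44); WM=33; [16,28) fires=1
i=10 t=41 v=9: → [40,52),[32,44); WM=33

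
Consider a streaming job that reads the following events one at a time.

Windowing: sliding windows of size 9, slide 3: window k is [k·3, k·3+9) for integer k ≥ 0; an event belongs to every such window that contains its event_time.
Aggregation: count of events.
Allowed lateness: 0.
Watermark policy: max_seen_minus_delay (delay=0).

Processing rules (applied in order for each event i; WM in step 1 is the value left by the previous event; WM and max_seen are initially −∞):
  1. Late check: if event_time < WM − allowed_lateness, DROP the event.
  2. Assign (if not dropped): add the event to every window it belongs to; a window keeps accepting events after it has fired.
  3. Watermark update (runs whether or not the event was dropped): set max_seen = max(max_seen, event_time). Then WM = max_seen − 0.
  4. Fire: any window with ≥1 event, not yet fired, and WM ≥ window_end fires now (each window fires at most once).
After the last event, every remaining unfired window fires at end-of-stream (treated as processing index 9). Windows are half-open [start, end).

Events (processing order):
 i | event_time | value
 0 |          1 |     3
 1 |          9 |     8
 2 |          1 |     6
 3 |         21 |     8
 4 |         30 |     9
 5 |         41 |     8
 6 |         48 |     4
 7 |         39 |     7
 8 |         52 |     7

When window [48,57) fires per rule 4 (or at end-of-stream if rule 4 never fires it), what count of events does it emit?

i=0 t=1 v=3: → [0,9); WM=1
i=1 t=9 v=8: → [9,18),[6,15),[3,12); WM=9; [0,9) fires=1
i=2 t=1 v=6: DROP (t<9-0); WM=9
i=3 t=21 v=8: → [21,30),[18,27),[15,24); WM=21; [3,12) fires=1 [6,15) fires=1 [9,18) fires=1
i=4 t=30 v=9: → [30,39),[27,36),[24,33); WM=30; [15,24) fires=1 [18,27) fires=1 [21,30) fires=1
i=5 t=41 v=8: → [39,48),[36,45),[33,42); WM=41; [24,33) fires=1 [27,36) fires=1 [30,39) fires=1
i=6 t=48 v=4: → [48,57),[45,54),[42,51); WM=48; [33,42) fires=1 [36,45) fires=1 [39,48) fires=1
i=7 t=39 v=7: DROP (t<48-0); WM=48
i=8 t=52 v=7: → [51,60),[48,57),[45,54); WM=52; [42,51) fires=1

2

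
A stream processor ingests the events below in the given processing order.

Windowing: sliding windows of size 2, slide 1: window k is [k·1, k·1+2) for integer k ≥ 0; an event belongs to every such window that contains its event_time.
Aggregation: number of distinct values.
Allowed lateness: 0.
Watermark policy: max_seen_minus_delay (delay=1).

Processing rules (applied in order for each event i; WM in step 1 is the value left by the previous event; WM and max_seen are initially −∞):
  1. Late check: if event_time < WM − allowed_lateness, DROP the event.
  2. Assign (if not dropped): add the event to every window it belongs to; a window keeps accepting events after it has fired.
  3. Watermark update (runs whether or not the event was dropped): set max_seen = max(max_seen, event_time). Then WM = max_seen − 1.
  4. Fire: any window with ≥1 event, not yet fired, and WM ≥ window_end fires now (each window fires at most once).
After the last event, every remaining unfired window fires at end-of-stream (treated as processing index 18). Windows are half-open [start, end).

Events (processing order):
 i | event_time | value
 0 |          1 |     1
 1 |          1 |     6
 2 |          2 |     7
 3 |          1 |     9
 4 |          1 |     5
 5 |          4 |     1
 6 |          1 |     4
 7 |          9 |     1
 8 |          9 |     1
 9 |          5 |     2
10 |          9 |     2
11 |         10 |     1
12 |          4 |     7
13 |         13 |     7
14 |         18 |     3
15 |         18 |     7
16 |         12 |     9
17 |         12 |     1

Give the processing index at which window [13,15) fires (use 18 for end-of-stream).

14

i=0 t=1 v=1: → [1,3),[0,2); WM=0
i=1 t=1 v=6: → [1,3),[0,2); WM=0
i=2 t=2 v=7: → [2,4),[1,3); WM=1
i=3 t=1 v=9: → [1,3),[0,2); WM=1
i=4 t=1 v=5: → [1,3),[0,2); WM=1
i=5 t=4 v=1: → [4,6),[3,5); WM=3; [0,2) fires=4 [1,3) fires=5
i=6 t=1 v=4: DROP (t<3-0); WM=3
i=7 t=9 v=1: → [9,11),[8,10); WM=8; [2,4) fires=1 [3,5) fires=1 [4,6) fires=1
i=8 t=9 v=1: → [9,11),[8,10); WM=8
i=9 t=5 v=2: DROP (t<8-0); WM=8
i=10 t=9 v=2: → [9,11),[8,10); WM=8
i=11 t=10 v=1: → [10,12),[9,11); WM=9
i=12 t=4 v=7: DROP (t<9-0); WM=9
i=13 t=13 v=7: → [13,15),[12,14); WM=12; [8,10) fires=2 [9,11) fires=2 [10,12) fires=1
i=14 t=18 v=3: → [18,20),[17,19); WM=17; [12,14) fires=1 [13,15) fires=1
i=15 t=18 v=7: → [18,20),[17,19); WM=17
i=16 t=12 v=9: DROP (t<17-0); WM=17
i=17 t=12 v=1: DROP (t<17-0); WM=17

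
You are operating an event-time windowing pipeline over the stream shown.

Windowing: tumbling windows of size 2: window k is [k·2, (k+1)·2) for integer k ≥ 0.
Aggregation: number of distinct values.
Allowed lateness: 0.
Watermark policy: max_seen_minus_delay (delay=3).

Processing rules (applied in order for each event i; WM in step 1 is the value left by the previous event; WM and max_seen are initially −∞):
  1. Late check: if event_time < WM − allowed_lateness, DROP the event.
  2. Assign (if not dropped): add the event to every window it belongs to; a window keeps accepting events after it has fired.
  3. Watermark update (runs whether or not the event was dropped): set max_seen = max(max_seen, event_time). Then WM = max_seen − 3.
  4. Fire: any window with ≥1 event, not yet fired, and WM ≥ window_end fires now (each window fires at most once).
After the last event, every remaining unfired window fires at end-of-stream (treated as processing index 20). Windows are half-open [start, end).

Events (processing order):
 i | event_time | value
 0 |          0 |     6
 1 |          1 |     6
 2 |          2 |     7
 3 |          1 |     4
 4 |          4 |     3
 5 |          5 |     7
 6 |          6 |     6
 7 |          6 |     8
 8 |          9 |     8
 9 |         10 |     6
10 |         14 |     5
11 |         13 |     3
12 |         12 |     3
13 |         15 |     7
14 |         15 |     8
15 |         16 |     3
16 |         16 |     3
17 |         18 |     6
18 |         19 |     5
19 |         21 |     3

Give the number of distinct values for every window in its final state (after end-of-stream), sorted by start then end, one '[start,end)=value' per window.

i=0 t=0 v=6: → [0,2); WM=-3
i=1 t=1 v=6: → [0,2); WM=-2
i=2 t=2 v=7: → [2,4); WM=-1
i=3 t=1 v=4: → [0,2); WM=-1
i=4 t=4 v=3: → [4,6); WM=1
i=5 t=5 v=7: → [4,6); WM=2; [0,2) fires=2
i=6 t=6 v=6: → [6,8); WM=3
i=7 t=6 v=8: → [6,8); WM=3
i=8 t=9 v=8: → [8,10); WM=6; [2,4) fires=1 [4,6) fires=2
i=9 t=10 v=6: → [10,12); WM=7
i=10 t=14 v=5: → [14,16); WM=11; [6,8) fires=2 [8,10) fires=1
i=11 t=13 v=3: → [12,14); WM=11
i=12 t=12 v=3: → [12,14); WM=11
i=13 t=15 v=7: → [14,16); WM=12; [10,12) fires=1
i=14 t=15 v=8: → [14,16); WM=12
i=15 t=16 v=3: → [16,18); WM=13
i=16 t=16 v=3: → [16,18); WM=13
i=17 t=18 v=6: → [18,20); WM=15; [12,14) fires=1
i=18 t=19 v=5: → [18,20); WM=16; [14,16) fires=3
i=19 t=21 v=3: → [20,22); WM=18; [16,18) fires=1

[0,2)=2 [2,4)=1 [4,6)=2 [6,8)=2 [8,10)=1 [10,12)=1 [12,14)=1 [14,16)=3 [16,18)=1 [18,20)=2 [20,22)=1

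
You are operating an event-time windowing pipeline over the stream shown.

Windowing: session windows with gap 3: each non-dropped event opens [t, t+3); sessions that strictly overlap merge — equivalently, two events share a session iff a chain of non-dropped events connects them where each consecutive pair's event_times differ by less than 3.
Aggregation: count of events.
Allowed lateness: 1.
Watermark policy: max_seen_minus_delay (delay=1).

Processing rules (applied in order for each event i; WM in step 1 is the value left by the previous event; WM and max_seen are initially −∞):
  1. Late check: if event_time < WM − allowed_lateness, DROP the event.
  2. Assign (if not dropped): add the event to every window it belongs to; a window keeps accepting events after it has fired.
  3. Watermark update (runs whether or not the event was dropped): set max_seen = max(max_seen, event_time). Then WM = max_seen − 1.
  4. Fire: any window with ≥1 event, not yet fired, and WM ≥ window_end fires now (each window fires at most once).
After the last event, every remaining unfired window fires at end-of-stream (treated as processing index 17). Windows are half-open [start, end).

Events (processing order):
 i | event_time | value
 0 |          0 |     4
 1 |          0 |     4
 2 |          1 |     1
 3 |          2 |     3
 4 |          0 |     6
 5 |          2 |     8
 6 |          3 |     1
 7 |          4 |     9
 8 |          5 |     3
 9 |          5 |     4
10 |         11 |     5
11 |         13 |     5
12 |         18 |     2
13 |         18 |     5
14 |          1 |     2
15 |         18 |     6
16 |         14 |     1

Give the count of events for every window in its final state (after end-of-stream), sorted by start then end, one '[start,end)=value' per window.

i=0 t=0 v=4: → [0,3); WM=-1
i=1 t=0 v=4: → [0,3); WM=-1
i=2 t=1 v=1: → [0,4); WM=0
i=3 t=2 v=3: → [0,5); WM=1
i=4 t=0 v=6: → [0,5); WM=1
i=5 t=2 v=8: → [0,5); WM=1
i=6 t=3 v=1: → [0,6); WM=2
i=7 t=4 v=9: → [0,7); WM=3
i=8 t=5 v=3: → [0,8); WM=4
i=9 t=5 v=4: → [0,8); WM=4
i=10 t=11 v=5: → [11,14); WM=10
i=11 t=13 v=5: → [11,16); WM=12
i=12 t=18 v=2: → [18,21); WM=17
i=13 t=18 v=5: → [18,21); WM=17
i=14 t=1 v=2: DROP (t<17-1); WM=17
i=15 t=18 v=6: → [18,21); WM=17
i=16 t=14 v=1: DROP (t<17-1); WM=17

[0,8)=10 [11,16)=2 [18,21)=3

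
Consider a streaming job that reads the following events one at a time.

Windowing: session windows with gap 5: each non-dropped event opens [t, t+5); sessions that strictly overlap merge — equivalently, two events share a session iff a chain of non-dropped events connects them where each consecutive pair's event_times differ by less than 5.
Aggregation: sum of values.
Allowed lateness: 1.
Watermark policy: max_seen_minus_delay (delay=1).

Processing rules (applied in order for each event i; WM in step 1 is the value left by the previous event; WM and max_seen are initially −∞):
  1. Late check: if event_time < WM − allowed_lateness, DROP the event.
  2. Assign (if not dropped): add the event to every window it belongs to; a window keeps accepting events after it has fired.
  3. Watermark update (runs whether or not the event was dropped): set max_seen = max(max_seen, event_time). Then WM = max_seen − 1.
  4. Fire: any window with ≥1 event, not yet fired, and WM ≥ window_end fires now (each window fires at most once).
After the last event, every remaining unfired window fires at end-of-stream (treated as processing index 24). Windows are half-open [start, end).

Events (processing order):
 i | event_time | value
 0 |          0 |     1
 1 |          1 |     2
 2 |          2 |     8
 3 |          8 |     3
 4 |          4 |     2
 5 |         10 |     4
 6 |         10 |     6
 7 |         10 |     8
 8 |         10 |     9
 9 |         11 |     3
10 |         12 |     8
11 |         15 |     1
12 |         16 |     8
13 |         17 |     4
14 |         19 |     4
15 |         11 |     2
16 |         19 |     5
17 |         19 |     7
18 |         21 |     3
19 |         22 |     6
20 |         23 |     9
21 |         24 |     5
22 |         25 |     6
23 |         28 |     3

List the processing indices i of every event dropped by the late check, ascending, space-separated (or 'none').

4 15

i=0 t=0 v=1: → [0,5); WM=-1
i=1 t=1 v=2: → [0,6); WM=0
i=2 t=2 v=8: → [0,7); WM=1
i=3 t=8 v=3: → [8,13); WM=7
i=4 t=4 v=2: DROP (t<7-1); WM=7
i=5 t=10 v=4: → [8,15); WM=9
i=6 t=10 v=6: → [8,15); WM=9
i=7 t=10 v=8: → [8,15); WM=9
i=8 t=10 v=9: → [8,15); WM=9
i=9 t=11 v=3: → [8,16); WM=10
i=10 t=12 v=8: → [8,17); WM=11
i=11 t=15 v=1: → [8,20); WM=14
i=12 t=16 v=8: → [8,21); WM=15
i=13 t=17 v=4: → [8,22); WM=16
i=14 t=19 v=4: → [8,24); WM=18
i=15 t=11 v=2: DROP (t<18-1); WM=18
i=16 t=19 v=5: → [8,24); WM=18
i=17 t=19 v=7: → [8,24); WM=18
i=18 t=21 v=3: → [8,26); WM=20
i=19 t=22 v=6: → [8,27); WM=21
i=20 t=23 v=9: → [8,28); WM=22
i=21 t=24 v=5: → [8,29); WM=23
i=22 t=25 v=6: → [8,30); WM=24
i=23 t=28 v=3: → [8,33); WM=27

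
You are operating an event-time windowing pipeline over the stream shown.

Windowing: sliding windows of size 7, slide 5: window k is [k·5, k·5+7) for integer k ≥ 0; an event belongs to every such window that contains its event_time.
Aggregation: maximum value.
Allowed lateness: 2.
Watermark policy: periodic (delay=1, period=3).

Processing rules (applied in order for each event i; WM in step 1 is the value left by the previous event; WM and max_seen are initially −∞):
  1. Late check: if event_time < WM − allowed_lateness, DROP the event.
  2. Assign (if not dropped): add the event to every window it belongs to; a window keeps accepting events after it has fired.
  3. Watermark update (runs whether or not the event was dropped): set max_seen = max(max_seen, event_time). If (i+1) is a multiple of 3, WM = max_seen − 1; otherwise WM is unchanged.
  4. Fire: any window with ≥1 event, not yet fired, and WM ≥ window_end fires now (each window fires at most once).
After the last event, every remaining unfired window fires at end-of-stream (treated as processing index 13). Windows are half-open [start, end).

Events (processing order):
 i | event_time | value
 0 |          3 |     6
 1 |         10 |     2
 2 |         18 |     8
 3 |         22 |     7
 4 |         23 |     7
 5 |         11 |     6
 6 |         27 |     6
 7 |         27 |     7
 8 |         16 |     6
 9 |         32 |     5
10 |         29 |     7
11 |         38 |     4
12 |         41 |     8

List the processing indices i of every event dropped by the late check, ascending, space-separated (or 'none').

5 8

i=0 t=3 v=6: → [0,7); WM=−∞
i=1 t=10 v=2: → [10,17),[5,12); WM=−∞
i=2 t=18 v=8: → [15,22); WM=17; [0,7) fires=6 [5,12) fires=2 [10,17) fires=2
i=3 t=22 v=7: → [20,27); WM=17
i=4 t=23 v=7: → [20,27); WM=17
i=5 t=11 v=6: DROP (t<17-2); WM=22; [15,22) fires=8
i=6 t=27 v=6: → [25,32); WM=22
i=7 t=27 v=7: → [25,32); WM=22
i=8 t=16 v=6: DROP (t<22-2); WM=26
i=9 t=32 v=5: → [30,37); WM=26
i=10 t=29 v=7: → [25,32); WM=26
i=11 t=38 v=4: → [35,42); WM=37; [20,27) fires=7 [25,32) fires=7 [30,37) fires=5
i=12 t=41 v=8: → [40,47),[35,42); WM=37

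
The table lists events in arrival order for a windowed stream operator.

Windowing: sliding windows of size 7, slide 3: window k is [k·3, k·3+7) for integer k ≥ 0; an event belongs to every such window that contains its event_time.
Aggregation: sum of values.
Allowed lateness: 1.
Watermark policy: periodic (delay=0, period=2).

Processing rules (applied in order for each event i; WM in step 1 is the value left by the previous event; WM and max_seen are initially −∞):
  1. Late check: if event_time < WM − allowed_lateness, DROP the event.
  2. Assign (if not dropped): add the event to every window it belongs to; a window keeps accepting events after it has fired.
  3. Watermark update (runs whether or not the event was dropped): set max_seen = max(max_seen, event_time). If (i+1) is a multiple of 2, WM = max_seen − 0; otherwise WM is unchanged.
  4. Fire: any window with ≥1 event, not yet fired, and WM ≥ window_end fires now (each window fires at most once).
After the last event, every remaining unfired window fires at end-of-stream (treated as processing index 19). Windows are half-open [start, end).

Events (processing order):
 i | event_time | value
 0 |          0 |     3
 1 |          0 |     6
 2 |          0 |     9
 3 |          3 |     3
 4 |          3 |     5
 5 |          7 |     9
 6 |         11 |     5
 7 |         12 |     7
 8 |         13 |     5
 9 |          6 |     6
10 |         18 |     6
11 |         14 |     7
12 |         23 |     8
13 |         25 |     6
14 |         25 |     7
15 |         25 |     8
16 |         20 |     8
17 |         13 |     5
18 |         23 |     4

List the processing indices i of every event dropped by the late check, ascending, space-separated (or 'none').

9 16 17 18

i=0 t=0 v=3: → [0,7); WM=−∞
i=1 t=0 v=6: → [0,7); WM=0
i=2 t=0 v=9: → [0,7); WM=0
i=3 t=3 v=3: → [3,10),[0,7); WM=3
i=4 t=3 v=5: → [3,10),[0,7); WM=3
i=5 t=7 v=9: → [6,13),[3,10); WM=7; [0,7) fires=26
i=6 t=11 v=5: → [9,16),[6,13); WM=7
i=7 t=12 v=7: → [12,19),[9,16),[6,13); WM=12; [3,10) fires=17
i=8 t=13 v=5: → [12,19),[9,16); WM=12
i=9 t=6 v=6: DROP (t<12-1); WM=13; [6,13) fires=21
i=10 t=18 v=6: → [18,25),[15,22),[12,19); WM=13
i=11 t=14 v=7: → [12,19),[9,16); WM=18; [9,16) fires=24
i=12 t=23 v=8: → [21,28),[18,25); WM=18
i=13 t=25 v=6: → [24,31),[21,28); WM=25; [12,19) fires=25 [15,22) fires=6 [18,25) fires=14
i=14 t=25 v=7: → [24,31),[21,28); WM=25
i=15 t=25 v=8: → [24,31),[21,28); WM=25
i=16 t=20 v=8: DROP (t<25-1); WM=25
i=17 t=13 v=5: DROP (t<25-1); WM=25
i=18 t=23 v=4: DROP (t<25-1); WM=25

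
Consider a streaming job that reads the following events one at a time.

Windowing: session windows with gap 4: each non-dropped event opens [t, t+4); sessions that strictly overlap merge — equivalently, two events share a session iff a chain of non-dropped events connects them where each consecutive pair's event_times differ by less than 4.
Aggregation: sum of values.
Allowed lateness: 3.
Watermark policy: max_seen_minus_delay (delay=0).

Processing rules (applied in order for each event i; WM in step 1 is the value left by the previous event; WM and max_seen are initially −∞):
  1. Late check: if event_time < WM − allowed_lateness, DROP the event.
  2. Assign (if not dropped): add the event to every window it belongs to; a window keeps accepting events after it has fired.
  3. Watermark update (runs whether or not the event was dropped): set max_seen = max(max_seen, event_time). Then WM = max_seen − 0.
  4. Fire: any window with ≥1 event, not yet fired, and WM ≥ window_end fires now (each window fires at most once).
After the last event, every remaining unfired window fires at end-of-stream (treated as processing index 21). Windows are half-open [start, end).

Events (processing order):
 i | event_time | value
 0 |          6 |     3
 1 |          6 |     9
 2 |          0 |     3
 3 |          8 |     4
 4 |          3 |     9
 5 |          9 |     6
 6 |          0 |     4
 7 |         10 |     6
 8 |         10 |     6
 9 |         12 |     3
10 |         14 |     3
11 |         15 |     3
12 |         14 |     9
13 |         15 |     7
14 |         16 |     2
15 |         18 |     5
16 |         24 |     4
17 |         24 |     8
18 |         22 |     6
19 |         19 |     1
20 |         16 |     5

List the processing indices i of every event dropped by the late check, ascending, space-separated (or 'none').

2 4 6 19 20

i=0 t=6 v=3: → [6,10); WM=6
i=1 t=6 v=9: → [6,10); WM=6
i=2 t=0 v=3: DROP (t<6-3); WM=6
i=3 t=8 v=4: → [6,12); WM=8
i=4 t=3 v=9: DROP (t<8-3); WM=8
i=5 t=9 v=6: → [6,13); WM=9
i=6 t=0 v=4: DROP (t<9-3); WM=9
i=7 t=10 v=6: → [6,14); WM=10
i=8 t=10 v=6: → [6,14); WM=10
i=9 t=12 v=3: → [6,16); WM=12
i=10 t=14 v=3: → [6,18); WM=14
i=11 t=15 v=3: → [6,19); WM=15
i=12 t=14 v=9: → [6,19); WM=15
i=13 t=15 v=7: → [6,19); WM=15
i=14 t=16 v=2: → [6,20); WM=16
i=15 t=18 v=5: → [6,22); WM=18
i=16 t=24 v=4: → [24,28); WM=24
i=17 t=24 v=8: → [24,28); WM=24
i=18 t=22 v=6: → [22,28); WM=24
i=19 t=19 v=1: DROP (t<24-3); WM=24
i=20 t=16 v=5: DROP (t<24-3); WM=24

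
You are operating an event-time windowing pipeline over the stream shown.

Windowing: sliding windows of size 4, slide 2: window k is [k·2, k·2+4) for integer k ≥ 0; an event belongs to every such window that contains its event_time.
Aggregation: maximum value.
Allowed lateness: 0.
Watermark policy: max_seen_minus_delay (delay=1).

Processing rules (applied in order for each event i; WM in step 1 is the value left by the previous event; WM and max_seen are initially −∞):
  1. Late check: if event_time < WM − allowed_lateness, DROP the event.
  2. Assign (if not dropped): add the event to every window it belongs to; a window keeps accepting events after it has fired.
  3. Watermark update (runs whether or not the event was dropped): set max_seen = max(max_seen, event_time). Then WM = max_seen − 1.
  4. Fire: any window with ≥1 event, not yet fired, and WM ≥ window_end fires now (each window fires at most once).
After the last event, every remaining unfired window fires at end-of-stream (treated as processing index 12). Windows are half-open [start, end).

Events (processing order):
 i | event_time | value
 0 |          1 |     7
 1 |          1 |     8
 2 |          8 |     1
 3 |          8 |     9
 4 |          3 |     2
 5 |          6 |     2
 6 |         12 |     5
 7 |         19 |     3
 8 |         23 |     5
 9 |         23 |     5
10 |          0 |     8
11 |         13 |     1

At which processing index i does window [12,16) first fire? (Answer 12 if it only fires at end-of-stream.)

7

i=0 t=1 v=7: → [0,4); WM=0
i=1 t=1 v=8: → [0,4); WM=0
i=2 t=8 v=1: → [8,12),[6,10); WM=7; [0,4) fires=8
i=3 t=8 v=9: → [8,12),[6,10); WM=7
i=4 t=3 v=2: DROP (t<7-0); WM=7
i=5 t=6 v=2: DROP (t<7-0); WM=7
i=6 t=12 v=5: → [12,16),[10,14); WM=11; [6,10) fires=9
i=7 t=19 v=3: → [18,22),[16,20); WM=18; [8,12) fires=9 [10,14) fires=5 [12,16) fires=5
i=8 t=23 v=5: → [22,26),[20,24); WM=22; [16,20) fires=3 [18,22) fires=3
i=9 t=23 v=5: → [22,26),[20,24); WM=22
i=10 t=0 v=8: DROP (t<22-0); WM=22
i=11 t=13 v=1: DROP (t<22-0); WM=22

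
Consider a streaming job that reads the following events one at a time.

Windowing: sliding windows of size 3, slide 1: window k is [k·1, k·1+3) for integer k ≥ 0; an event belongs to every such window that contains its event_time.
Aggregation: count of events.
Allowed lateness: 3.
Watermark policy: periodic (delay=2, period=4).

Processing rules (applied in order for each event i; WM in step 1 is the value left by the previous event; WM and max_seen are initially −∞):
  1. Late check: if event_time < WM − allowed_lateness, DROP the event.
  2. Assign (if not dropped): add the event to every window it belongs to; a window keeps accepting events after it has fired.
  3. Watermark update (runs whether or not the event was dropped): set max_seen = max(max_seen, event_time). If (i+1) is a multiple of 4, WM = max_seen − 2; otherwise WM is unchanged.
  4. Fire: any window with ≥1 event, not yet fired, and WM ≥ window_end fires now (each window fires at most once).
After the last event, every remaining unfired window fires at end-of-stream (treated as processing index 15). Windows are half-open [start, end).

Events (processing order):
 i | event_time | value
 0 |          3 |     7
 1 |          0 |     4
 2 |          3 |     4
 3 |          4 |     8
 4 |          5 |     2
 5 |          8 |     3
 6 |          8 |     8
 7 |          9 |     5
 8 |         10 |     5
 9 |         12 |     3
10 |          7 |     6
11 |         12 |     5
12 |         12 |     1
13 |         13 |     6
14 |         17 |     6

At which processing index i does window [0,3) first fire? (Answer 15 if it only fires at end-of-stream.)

7

i=0 t=3 v=7: → [3,6),[2,5),[1,4); WM=−∞
i=1 t=0 v=4: → [0,3); WM=−∞
i=2 t=3 v=4: → [3,6),[2,5),[1,4); WM=−∞
i=3 t=4 v=8: → [4,7),[3,6),[2,5); WM=2
i=4 t=5 v=2: → [5,8),[4,7),[3,6); WM=2
i=5 t=8 v=3: → [8,11),[7,10),[6,9); WM=2
i=6 t=8 v=8: → [8,11),[7,10),[6,9); WM=2
i=7 t=9 v=5: → [9,12),[8,11),[7,10); WM=7; [0,3) fires=1 [1,4) fires=2 [2,5) fires=3 [3,6) fires=4 [4,7) fires=2
i=8 t=10 v=5: → [10,13),[9,12),[8,11); WM=7
i=9 t=12 v=3: → [12,15),[11,14),[10,13); WM=7
i=10 t=7 v=6: → [7,10),[6,9),[5,8); WM=7
i=11 t=12 v=5: → [12,15),[11,14),[10,13); WM=10; [5,8) fires=2 [6,9) fires=3 [7,10) fires=4
i=12 t=12 v=1: → [12,15),[11,14),[10,13); WM=10
i=13 t=13 v=6: → [13,16),[12,15),[11,14); WM=10
i=14 t=17 v=6: → [17,20),[16,19),[15,18); WM=10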